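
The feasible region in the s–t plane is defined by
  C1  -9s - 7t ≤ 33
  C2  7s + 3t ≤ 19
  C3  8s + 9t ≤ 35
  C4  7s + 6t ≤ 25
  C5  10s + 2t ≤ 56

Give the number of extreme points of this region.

The feasible vertices (each the meet of two boundaries and inside every other half-plane) are:
  (-542/25, 579/25)
  (229/26, -417/26)
  (13/7, 2)
  (65/8, -101/8)
  (1, 3)

5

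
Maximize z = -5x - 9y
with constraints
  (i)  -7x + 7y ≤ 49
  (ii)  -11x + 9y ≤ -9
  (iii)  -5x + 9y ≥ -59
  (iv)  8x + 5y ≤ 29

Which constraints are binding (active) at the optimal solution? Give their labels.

(ii) and (iii)

Feasible corners and z = -5x - 9y:
  (-25/3, -302/27) → z = 427/3
  (306/127, 247/127) → z = -3753/127
  (556/97, -327/97) → z = 163/97

The maximum is at (-25/3, -302/27). Substituting into each constraint, equality holds for (ii) and (iii); the remaining constraints have slack.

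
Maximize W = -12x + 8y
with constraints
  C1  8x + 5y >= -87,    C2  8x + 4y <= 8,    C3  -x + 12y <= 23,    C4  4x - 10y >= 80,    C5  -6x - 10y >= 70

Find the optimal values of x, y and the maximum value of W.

Vertices and W = -12x + 8y:
  (97/2, -95) → W = -1342
  (-47/10, -247/25) → W = -566/25
  (45/7, -76/7) → W = -164
  (1, -38/5) → W = -364/5

x = -47/10, y = -247/25, maximum W = -566/25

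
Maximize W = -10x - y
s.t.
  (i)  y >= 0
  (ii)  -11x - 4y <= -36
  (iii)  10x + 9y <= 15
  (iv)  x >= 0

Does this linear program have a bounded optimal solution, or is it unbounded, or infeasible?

The boundaries y = 0 and -11x - 4y = -36 meet at (36/11, 0), but that point violates 10x + 9y ≤ 15. Every candidate vertex is excluded by some other constraint, so the feasible region is empty.

infeasible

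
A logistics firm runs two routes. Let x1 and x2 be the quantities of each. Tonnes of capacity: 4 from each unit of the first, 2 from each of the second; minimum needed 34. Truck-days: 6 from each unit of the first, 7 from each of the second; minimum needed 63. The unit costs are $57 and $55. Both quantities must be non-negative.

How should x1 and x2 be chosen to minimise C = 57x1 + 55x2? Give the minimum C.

Vertices and C = 57x1 + 55x2:
  (0, 17) → C = 935
  (21/2, 0) → C = 1197/2
  (7, 3) → C = 564
The feasible region is unbounded (it extends along (0, 1), (1, 0)), but C strictly increases along every unbounded feasible direction, so there is no improving ray and the minimum is attained at a vertex.

The binding constraints are 4x1 + 2x2 = 34 and 6x1 + 7x2 = 63.
Solving simultaneously gives x1 = 7, x2 = 3.

x1 = 7, x2 = 3, minimum C = 564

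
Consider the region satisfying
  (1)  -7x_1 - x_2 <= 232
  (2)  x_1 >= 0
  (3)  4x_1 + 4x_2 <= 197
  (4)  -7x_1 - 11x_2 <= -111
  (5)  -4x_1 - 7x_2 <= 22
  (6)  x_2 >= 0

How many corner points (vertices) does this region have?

Intersecting each pair of boundary lines and keeping only the points that satisfy every inequality leaves:
  (0, 197/4)
  (0, 111/11)
  (197/4, 0)
  (111/7, 0)

4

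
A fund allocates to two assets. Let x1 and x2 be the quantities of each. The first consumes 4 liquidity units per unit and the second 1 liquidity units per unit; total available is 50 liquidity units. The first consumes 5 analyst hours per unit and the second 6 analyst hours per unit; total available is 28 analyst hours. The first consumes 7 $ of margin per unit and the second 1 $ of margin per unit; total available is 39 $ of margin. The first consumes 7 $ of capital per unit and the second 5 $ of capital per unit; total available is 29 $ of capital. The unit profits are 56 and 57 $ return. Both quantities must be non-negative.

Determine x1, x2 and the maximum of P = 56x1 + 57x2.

At the optimal vertex, 5x1 + 6x2 = 28 and 7x1 + 5x2 = 29.
Solving simultaneously gives x1 = 2, x2 = 3.

x1 = 2, x2 = 3, maximum P = 283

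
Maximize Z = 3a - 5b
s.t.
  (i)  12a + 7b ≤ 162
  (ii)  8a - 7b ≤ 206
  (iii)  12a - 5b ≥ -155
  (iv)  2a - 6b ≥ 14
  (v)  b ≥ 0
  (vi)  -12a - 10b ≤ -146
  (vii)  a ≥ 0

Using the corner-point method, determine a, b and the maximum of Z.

a = 27/2, b = 0, maximum Z = 81/2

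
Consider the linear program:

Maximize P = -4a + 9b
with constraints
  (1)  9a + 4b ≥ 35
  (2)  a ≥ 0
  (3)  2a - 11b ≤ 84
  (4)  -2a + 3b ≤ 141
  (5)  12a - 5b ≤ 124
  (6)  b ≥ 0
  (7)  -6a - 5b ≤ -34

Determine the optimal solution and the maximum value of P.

Corner points and P = -4a + 9b:
  (0, 35/4) → P = 315/4
  (13/7, 32/7) → P = 236/7
  (0, 47) → P = 423
  (1077/26, 970/13) → P = 6576/13
  (31/3, 0) → P = -124/3
  (17/3, 0) → P = -68/3

The optimum lies where -2a + 3b = 141 and 12a - 5b = 124.
Solving simultaneously gives a = 1077/26, b = 970/13.

a = 1077/26, b = 970/13, maximum P = 6576/13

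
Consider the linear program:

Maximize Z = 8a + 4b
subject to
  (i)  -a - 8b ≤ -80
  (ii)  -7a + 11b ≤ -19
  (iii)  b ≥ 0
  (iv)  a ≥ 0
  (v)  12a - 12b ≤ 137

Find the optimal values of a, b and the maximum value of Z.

a = 1279/48, b = 731/48, maximum Z = 3289/12

The optimum lies where -7a + 11b = -19 and 12a - 12b = 137.
Solving simultaneously gives a = 1279/48, b = 731/48.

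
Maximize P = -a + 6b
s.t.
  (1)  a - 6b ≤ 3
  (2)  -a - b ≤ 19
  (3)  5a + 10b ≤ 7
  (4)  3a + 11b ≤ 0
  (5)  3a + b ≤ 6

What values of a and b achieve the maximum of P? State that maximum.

Feasible corners and P = -a + 6b:
  (-111/7, -22/7) → P = -3
  (33/29, -9/29) → P = -3
  (-209/8, 57/8) → P = 551/8

a = -209/8, b = 57/8, maximum P = 551/8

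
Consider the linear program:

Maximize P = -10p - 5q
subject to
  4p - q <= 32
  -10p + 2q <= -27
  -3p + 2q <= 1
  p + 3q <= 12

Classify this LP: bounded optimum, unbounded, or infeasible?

bounded optimum

Corner points and P = -10p - 5q:
  (-37/2, -106) → P = 715
  (108/13, 16/13) → P = -1160/13
  (105/32, 93/32) → P = -1515/32
The feasible region has finitely many vertices and no improving ray; the maximum is 715 at (-37/2, -106).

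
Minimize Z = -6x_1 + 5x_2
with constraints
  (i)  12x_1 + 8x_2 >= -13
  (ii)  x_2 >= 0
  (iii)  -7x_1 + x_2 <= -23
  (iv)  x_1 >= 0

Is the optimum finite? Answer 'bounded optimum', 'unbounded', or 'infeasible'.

unbounded

From the feasible point (23/7, 0), moving in the direction (1, 0) keeps every constraint satisfied while Z decreases without bound.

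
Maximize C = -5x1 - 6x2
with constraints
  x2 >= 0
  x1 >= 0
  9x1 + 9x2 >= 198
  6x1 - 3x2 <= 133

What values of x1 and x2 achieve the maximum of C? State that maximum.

Vertices and C = -5x1 - 6x2:
  (22, 0) → C = -110
  (133/6, 0) → C = -665/6
  (0, 22) → C = -132
The feasible region is unbounded (it extends along (0, 1), (1, 2)), but C strictly decreases along every unbounded feasible direction, so there is no improving ray and the maximum is attained at a vertex.

The binding constraints are x2 = 0 and 9x1 + 9x2 = 198.
Solving simultaneously gives x1 = 22, x2 = 0.

x1 = 22, x2 = 0, maximum C = -110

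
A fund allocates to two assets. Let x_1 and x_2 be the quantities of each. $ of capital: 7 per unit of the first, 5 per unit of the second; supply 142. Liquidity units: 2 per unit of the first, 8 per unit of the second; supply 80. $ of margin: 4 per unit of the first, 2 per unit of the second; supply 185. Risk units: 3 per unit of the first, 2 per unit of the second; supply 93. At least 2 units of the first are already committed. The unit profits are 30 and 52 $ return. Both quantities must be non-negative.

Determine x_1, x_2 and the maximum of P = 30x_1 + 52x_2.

Feasible corners and P = 30x_1 + 52x_2:
  (142/7, 0) → P = 4260/7
  (2, 0) → P = 60
  (16, 6) → P = 792
  (2, 19/2) → P = 554

The optimum lies where 7x_1 + 5x_2 = 142 and 2x_1 + 8x_2 = 80.
Solving simultaneously gives x_1 = 16, x_2 = 6.

x_1 = 16, x_2 = 6, maximum P = 792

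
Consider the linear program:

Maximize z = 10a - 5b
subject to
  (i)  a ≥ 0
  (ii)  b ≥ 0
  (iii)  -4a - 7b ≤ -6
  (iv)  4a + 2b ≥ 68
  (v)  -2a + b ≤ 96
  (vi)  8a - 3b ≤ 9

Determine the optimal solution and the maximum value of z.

a = 111/14, b = 127/7, maximum z = -80/7

Corner points and z = 10a - 5b:
  (0, 34) → z = -170
  (0, 96) → z = -480
  (111/14, 127/7) → z = -80/7
  (297/2, 393) → z = -480

The binding constraints are 4a + 2b = 68 and 8a - 3b = 9.
Solving simultaneously gives a = 111/14, b = 127/7.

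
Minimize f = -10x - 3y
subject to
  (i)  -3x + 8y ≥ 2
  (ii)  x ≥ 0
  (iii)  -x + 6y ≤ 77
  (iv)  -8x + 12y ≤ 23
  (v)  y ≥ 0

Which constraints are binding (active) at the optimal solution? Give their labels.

Extreme points and f = -10x - 3y:
  (0, 1/4) → f = -3/4
  (302/5, 229/10) → f = -6727/10
  (0, 23/12) → f = -23/4
  (131/6, 593/36) → f = -1071/4

The minimum is at (302/5, 229/10). Substituting into each constraint, equality holds for (i) and (iii); the remaining constraints have slack.

(i) and (iii)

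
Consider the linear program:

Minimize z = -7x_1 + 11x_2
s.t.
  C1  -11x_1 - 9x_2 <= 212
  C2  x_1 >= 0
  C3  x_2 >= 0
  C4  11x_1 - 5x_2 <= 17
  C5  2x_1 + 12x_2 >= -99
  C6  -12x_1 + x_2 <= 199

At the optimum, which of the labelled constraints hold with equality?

C3 and C4

Corner points and z = -7x_1 + 11x_2:
  (0, 0) → z = 0
  (0, 199) → z = 2189
  (17/11, 0) → z = -119/11
The feasible region is unbounded (it extends along (1, 12), (5, 11)), but z strictly increases along every unbounded feasible direction, so there is no improving ray and the minimum is attained at a vertex.

The minimum is at (17/11, 0). Substituting into each constraint, equality holds for C3 and C4; the remaining constraints have slack.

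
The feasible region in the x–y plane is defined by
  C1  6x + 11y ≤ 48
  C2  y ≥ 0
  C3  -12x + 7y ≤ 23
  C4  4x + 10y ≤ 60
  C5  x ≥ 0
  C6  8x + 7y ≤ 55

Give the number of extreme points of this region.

5

Intersecting each pair of boundary lines and keeping only the points that satisfy every inequality leaves:
  (83/174, 119/29)
  (269/46, 27/23)
  (0, 0)
  (55/8, 0)
  (0, 23/7)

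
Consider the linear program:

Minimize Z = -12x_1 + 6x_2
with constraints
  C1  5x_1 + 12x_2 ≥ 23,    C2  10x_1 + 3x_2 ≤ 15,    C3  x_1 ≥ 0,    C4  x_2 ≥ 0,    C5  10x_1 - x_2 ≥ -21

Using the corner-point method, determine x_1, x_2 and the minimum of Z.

Extreme points and Z = -12x_1 + 6x_2:
  (37/35, 31/21) → Z = -134/35
  (0, 23/12) → Z = 23/2
  (0, 5) → Z = 30

x_1 = 37/35, x_2 = 31/21, minimum Z = -134/35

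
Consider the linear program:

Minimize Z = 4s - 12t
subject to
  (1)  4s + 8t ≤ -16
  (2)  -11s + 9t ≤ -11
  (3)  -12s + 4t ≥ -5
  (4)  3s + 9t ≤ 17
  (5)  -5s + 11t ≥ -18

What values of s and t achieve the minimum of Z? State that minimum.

s = -14/31, t = -55/31, minimum Z = 604/31

Feasible corners and Z = 4s - 12t:
  (-14/31, -55/31) → Z = 604/31
  (-8/21, -38/21) → Z = 424/21
  (-41/76, -143/76) → Z = 388/19

At the optimal vertex, 4s + 8t = -16 and -11s + 9t = -11.
Solving simultaneously gives s = -14/31, t = -55/31.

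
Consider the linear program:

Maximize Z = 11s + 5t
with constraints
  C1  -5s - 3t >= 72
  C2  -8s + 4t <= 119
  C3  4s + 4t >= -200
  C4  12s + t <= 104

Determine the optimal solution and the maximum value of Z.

s = 384/31, t = -1384/31, maximum Z = -2696/31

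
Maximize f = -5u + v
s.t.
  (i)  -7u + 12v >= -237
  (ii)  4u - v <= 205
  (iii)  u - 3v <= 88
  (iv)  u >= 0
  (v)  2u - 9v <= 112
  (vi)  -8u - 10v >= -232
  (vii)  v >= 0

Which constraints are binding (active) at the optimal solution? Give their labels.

Extreme points and f = -5u + v:
  (0, 116/5) → f = 116/5
  (0, 0) → f = 0
  (29, 0) → f = -145

The maximum is at (0, 116/5). Substituting into each constraint, equality holds for (iv) and (vi); the remaining constraints have slack.

(iv) and (vi)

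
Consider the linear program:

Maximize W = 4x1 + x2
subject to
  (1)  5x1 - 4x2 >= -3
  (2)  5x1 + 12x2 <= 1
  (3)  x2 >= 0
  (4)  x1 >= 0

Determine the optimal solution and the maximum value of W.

x1 = 1/5, x2 = 0, maximum W = 4/5

Vertices and W = 4x1 + x2:
  (1/5, 0) → W = 4/5
  (0, 1/12) → W = 1/12
  (0, 0) → W = 0

The binding constraints are 5x1 + 12x2 = 1 and x2 = 0.
Solving simultaneously gives x1 = 1/5, x2 = 0.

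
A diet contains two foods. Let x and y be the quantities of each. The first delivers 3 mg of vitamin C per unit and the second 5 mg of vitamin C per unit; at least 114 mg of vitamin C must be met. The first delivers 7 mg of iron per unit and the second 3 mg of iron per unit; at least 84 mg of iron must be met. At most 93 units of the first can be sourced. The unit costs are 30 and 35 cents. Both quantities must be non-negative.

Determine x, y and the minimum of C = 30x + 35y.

The feasible region is unbounded (it extends along (0, 1)), but C strictly increases along every unbounded feasible direction, so there is no improving ray and the minimum is attained at a vertex.

x = 3, y = 21, minimum C = 825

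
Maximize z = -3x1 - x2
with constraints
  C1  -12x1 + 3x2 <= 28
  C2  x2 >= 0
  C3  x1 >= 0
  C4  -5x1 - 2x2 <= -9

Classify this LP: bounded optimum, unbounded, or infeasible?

bounded optimum

Vertices and z = -3x1 - x2:
  (0, 28/3) → z = -28/3
  (9/5, 0) → z = -27/5
  (0, 9/2) → z = -9/2
The feasible region has finitely many vertices and no improving ray; the maximum is -9/2 at (0, 9/2).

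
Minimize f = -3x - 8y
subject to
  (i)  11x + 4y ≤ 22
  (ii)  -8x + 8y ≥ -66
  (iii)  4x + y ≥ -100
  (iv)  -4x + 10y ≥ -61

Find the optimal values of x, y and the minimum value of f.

x = -422/5, y = 1188/5, minimum f = -8238/5

Extreme points and f = -3x - 8y:
  (11/3, -55/12) → f = 77/3
  (-422/5, 1188/5) → f = -8238/5
  (43/12, -14/3) → f = 319/12
  (-939/44, -161/11) → f = 7969/44

The optimum lies where 11x + 4y = 22 and 4x + y = -100.
Solving simultaneously gives x = -422/5, y = 1188/5.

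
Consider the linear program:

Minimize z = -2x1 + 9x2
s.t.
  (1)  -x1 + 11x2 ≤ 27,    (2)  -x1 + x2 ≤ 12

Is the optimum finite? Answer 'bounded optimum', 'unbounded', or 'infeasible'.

unbounded

From the feasible point (-21/2, 3/2), moving in the direction (11, 1) keeps every constraint satisfied while z decreases without bound.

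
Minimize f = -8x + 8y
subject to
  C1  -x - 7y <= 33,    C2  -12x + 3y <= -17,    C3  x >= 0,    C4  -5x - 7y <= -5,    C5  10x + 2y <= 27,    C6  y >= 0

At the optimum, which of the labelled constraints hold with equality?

Extreme points and f = -8x + 8y:
  (115/54, 77/27) → f = 52/9
  (17/12, 0) → f = -34/3
  (27/10, 0) → f = -108/5

The minimum is at (27/10, 0). Substituting into each constraint, equality holds for C5 and C6; the remaining constraints have slack.

C5 and C6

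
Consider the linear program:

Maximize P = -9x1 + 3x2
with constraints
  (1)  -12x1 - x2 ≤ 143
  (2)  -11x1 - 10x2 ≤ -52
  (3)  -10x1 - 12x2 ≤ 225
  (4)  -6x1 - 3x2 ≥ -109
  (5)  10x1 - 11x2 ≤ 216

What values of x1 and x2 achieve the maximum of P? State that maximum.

Vertices and P = -9x1 + 3x2:
  (-1482/109, 2197/109) → P = 19929/109
  (-269/15, 361/5) → P = 378
  (2732/221, -1856/221) → P = -30156/221
  (1847/96, -103/48) → P = -5747/32

At the optimal vertex, -12x1 - x2 = 143 and -6x1 - 3x2 = -109.
Solving simultaneously gives x1 = -269/15, x2 = 361/5.

x1 = -269/15, x2 = 361/5, maximum P = 378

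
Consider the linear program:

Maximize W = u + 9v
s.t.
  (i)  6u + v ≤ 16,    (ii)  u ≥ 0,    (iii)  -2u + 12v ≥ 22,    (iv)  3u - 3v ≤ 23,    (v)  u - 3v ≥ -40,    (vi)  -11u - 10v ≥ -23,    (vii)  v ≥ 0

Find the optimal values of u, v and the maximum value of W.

u = 0, v = 23/10, maximum W = 207/10

Vertices and W = u + 9v:
  (0, 11/6) → W = 33/2
  (0, 23/10) → W = 207/10
  (7/19, 36/19) → W = 331/19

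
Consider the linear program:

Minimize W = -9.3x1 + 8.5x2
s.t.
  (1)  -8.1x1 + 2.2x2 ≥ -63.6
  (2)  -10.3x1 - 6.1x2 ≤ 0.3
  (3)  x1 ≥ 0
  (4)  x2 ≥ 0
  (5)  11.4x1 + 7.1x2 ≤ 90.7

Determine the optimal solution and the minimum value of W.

Corner points and W = -9.3x1 + 8.5x2:
  (212/27, 0) → W = -3286/45
  (65110/8259, 321/2753) → W = -398225/5506
  (0, 0) → W = 0
  (0, 907/71) → W = 15419/142

The binding constraints are -8.1x1 + 2.2x2 = -63.6 and x2 = 0.
Solving simultaneously gives x1 = 212/27, x2 = 0.

x1 = 212/27, x2 = 0, minimum W = -3286/45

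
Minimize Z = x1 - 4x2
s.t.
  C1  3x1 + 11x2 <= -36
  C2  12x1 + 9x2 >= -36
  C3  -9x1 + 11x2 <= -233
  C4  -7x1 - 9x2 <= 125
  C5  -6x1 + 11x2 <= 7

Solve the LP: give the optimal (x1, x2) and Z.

Feasible corners and Z = x1 - 4x2:
  (197/12, -31/4) → Z = 569/12
  (567/71, -1040/71) → Z = 4727/71
  (89/5, -416/15) → Z = 1931/15
The feasible region is unbounded (it extends along (11, -3), (9, -7)), but Z strictly increases along every unbounded feasible direction, so there is no improving ray and the minimum is attained at a vertex.

x1 = 197/12, x2 = -31/4, minimum Z = 569/12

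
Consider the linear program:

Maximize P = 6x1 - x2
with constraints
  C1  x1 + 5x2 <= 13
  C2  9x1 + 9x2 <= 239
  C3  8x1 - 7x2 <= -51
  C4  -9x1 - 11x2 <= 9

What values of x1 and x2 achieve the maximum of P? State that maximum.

x1 = -164/47, x2 = 155/47, maximum P = -1139/47

Feasible corners and P = 6x1 - x2:
  (-164/47, 155/47) → P = -1139/47
  (-94/17, 63/17) → P = -627/17
  (-624/151, 387/151) → P = -4131/151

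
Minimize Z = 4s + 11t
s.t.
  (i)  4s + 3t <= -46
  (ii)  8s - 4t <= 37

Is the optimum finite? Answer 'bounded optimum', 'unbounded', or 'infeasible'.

unbounded

From the feasible point (-73/40, -129/10), moving in the direction (-4, -8) keeps every constraint satisfied while Z decreases without bound.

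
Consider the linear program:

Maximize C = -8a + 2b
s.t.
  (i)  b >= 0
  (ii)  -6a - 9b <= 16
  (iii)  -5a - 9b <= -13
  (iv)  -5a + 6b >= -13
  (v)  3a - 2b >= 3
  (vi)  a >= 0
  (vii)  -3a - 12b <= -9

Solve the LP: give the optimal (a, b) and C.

Vertices and C = -8a + 2b:
  (53/37, 24/37) → C = -376/37
  (25/11, 2/11) → C = -196/11
  (35/13, 1/13) → C = -278/13
The feasible region is unbounded (it extends along (6, 5), (2, 3)), but C strictly decreases along every unbounded feasible direction, so there is no improving ray and the maximum is attained at a vertex.

The optimum lies where -5a - 9b = -13 and 3a - 2b = 3.
Solving simultaneously gives a = 53/37, b = 24/37.

a = 53/37, b = 24/37, maximum C = -376/37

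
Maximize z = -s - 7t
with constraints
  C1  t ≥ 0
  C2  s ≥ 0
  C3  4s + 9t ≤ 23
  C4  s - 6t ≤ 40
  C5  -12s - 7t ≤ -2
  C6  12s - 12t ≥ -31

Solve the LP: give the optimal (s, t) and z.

s = 1/6, t = 0, maximum z = -1/6

The binding constraints are t = 0 and -12s - 7t = -2.
Solving simultaneously gives s = 1/6, t = 0.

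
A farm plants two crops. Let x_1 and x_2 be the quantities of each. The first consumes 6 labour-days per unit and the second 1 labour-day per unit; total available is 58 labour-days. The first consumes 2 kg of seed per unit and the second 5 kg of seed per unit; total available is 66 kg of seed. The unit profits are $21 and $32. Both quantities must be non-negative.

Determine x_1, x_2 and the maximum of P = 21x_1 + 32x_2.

x_1 = 8, x_2 = 10, maximum P = 488

Vertices and P = 21x_1 + 32x_2:
  (0, 0) → P = 0
  (0, 66/5) → P = 2112/5
  (29/3, 0) → P = 203
  (8, 10) → P = 488

The binding constraints are 6x_1 + x_2 = 58 and 2x_1 + 5x_2 = 66.
Solving simultaneously gives x_1 = 8, x_2 = 10.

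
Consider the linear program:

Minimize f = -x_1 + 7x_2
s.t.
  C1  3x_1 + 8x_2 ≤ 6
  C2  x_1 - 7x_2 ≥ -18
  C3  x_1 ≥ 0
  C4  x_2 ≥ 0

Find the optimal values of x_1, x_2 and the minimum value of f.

x_1 = 2, x_2 = 0, minimum f = -2

Feasible corners and f = -x_1 + 7x_2:
  (0, 3/4) → f = 21/4
  (2, 0) → f = -2
  (0, 0) → f = 0

At the optimal vertex, 3x_1 + 8x_2 = 6 and x_2 = 0.
Solving simultaneously gives x_1 = 2, x_2 = 0.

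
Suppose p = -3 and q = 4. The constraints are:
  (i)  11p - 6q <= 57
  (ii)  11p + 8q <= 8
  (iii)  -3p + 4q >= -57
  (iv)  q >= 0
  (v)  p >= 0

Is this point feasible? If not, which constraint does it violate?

Constraint (v): p = -3, which is not ≥ 0. All other constraints are satisfied.

not feasible — violates (v)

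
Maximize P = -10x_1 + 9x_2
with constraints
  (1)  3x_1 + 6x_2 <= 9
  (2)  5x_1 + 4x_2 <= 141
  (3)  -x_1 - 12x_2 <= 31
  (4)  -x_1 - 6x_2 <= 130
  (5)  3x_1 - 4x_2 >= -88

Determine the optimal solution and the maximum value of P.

Extreme points and P = -10x_1 + 9x_2:
  (49/5, -17/5) → P = -643/5
  (-82/5, 97/10) → P = 2513/10
  (-59/2, -1/8) → P = 2351/8

x_1 = -59/2, x_2 = -1/8, maximum P = 2351/8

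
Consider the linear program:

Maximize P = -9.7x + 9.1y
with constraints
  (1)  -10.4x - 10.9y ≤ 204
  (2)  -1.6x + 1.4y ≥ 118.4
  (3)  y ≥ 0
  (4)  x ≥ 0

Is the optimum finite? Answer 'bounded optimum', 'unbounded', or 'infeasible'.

unbounded

From the feasible point (0, 592/7), moving in the direction (0, 1) keeps every constraint satisfied while P increases without bound.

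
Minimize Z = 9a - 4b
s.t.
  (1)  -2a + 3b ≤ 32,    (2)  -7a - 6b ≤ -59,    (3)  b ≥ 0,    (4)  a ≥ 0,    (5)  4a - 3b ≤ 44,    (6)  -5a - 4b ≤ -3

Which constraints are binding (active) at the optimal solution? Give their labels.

Extreme points and Z = 9a - 4b:
  (0, 32/3) → Z = -128/3
  (38, 36) → Z = 198
  (59/7, 0) → Z = 531/7
  (0, 59/6) → Z = -118/3
  (11, 0) → Z = 99

The minimum is at (0, 32/3). Substituting into each constraint, equality holds for (1) and (4); the remaining constraints have slack.

(1) and (4)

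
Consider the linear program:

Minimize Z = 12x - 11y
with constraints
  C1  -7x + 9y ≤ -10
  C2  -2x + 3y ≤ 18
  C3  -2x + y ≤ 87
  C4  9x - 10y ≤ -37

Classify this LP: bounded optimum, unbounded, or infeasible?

Corner points and Z = 12x - 11y:
  (-793/11, -629/11) → Z = -2597/11
  (-433/11, -349/11) → Z = -1357/11
  (-833/11, -709/11) → Z = -2197/11
The feasible region has finitely many vertices and no improving ray; the minimum is -2597/11 at (-793/11, -629/11).

bounded optimum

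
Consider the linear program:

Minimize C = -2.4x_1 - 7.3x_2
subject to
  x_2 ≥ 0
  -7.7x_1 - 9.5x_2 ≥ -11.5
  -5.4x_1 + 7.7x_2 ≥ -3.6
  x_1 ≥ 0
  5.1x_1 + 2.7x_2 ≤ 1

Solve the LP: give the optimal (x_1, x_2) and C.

x_1 = 0, x_2 = 10/27, minimum C = -73/27

Corner points and C = -2.4x_1 - 7.3x_2:
  (0, 0) → C = 0
  (10/51, 0) → C = -8/17
  (0, 10/27) → C = -73/27

At the optimal vertex, x_1 = 0 and 5.1x_1 + 2.7x_2 = 1.
Solving simultaneously gives x_1 = 0, x_2 = 10/27.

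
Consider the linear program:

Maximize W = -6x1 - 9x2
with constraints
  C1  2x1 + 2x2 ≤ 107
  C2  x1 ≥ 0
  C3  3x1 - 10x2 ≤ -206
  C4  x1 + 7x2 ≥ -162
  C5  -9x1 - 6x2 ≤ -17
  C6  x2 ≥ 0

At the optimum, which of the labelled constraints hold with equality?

C2 and C3

Extreme points and W = -6x1 - 9x2:
  (0, 107/2) → W = -963/2
  (329/13, 733/26) → W = -10545/26
  (0, 103/5) → W = -927/5

The maximum is at (0, 103/5). Substituting into each constraint, equality holds for C2 and C3; the remaining constraints have slack.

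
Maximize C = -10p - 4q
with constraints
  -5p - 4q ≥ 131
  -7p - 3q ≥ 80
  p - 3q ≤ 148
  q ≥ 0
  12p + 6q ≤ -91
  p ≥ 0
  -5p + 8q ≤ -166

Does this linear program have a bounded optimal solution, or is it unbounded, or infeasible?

The boundaries -5p - 4q = 131 and -7p - 3q = 80 meet at (73/13, -517/13), but that point violates q ≥ 0. Every candidate vertex is excluded by some other constraint, so the feasible region is empty.

infeasible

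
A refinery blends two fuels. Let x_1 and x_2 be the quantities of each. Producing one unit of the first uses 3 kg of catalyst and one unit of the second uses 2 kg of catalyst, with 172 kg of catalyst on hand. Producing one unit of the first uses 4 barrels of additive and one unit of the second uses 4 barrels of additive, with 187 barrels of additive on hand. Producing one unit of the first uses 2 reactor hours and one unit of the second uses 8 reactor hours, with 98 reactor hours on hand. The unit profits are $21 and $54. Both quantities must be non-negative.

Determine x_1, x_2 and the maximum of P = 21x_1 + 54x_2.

Extreme points and P = 21x_1 + 54x_2:
  (0, 0) → P = 0
  (0, 49/4) → P = 1323/2
  (187/4, 0) → P = 3927/4
  (46, 3/4) → P = 2013/2

At the optimal vertex, 4x_1 + 4x_2 = 187 and 2x_1 + 8x_2 = 98.
Solving simultaneously gives x_1 = 46, x_2 = 3/4.

x_1 = 46, x_2 = 3/4, maximum P = 2013/2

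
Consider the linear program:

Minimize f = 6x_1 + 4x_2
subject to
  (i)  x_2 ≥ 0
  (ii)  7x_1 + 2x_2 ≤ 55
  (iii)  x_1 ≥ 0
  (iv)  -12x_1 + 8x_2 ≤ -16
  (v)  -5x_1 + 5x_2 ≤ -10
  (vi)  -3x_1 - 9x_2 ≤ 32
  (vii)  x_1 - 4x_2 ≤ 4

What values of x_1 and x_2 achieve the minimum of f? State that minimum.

x_1 = 2, x_2 = 0, minimum f = 12

At the optimal vertex, x_2 = 0 and -5x_1 + 5x_2 = -10.
Solving simultaneously gives x_1 = 2, x_2 = 0.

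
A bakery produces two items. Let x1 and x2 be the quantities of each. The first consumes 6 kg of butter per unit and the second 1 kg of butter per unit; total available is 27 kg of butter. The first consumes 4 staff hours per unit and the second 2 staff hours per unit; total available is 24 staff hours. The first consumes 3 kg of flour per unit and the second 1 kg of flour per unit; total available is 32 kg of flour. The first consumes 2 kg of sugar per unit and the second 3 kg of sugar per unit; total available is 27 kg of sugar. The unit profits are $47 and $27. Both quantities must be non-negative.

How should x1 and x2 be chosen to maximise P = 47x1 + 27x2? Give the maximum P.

The optimum lies where 4x1 + 2x2 = 24 and 2x1 + 3x2 = 27.
Solving simultaneously gives x1 = 9/4, x2 = 15/2.

x1 = 9/4, x2 = 15/2, maximum P = 1233/4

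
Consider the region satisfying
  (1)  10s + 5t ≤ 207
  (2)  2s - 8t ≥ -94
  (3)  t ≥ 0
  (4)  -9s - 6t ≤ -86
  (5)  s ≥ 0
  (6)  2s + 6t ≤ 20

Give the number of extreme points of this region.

Intersecting each pair of boundary lines and keeping only the points that satisfy every inequality leaves:
  (86/9, 0)
  (10, 0)
  (66/7, 4/21)

3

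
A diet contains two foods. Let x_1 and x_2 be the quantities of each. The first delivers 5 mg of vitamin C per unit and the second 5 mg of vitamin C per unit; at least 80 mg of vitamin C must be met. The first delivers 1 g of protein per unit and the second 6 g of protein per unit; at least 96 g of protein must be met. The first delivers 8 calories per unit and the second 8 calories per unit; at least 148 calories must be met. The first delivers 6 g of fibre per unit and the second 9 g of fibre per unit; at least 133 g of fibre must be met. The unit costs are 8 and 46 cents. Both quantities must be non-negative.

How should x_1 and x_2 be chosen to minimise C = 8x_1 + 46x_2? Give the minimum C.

x_1 = 3, x_2 = 31/2, minimum C = 737

The feasible region is unbounded (it extends along (0, 1), (1, 0)), but C strictly increases along every unbounded feasible direction, so there is no improving ray and the minimum is attained at a vertex.

At the optimal vertex, x_1 + 6x_2 = 96 and 8x_1 + 8x_2 = 148.
Solving simultaneously gives x_1 = 3, x_2 = 31/2.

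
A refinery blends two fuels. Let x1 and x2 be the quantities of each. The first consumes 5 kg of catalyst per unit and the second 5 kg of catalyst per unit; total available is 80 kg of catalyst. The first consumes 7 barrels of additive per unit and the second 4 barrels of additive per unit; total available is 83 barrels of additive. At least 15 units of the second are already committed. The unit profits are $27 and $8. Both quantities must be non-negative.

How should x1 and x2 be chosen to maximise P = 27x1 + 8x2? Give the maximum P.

x1 = 1, x2 = 15, maximum P = 147

At the optimal vertex, 5x1 + 5x2 = 80 and x2 = 15.
Solving simultaneously gives x1 = 1, x2 = 15.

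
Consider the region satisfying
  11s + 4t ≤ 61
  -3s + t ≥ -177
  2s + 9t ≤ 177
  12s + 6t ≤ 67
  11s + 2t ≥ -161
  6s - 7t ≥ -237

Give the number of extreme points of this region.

Pairwise boundary intersections that survive every other constraint:
  (769/23, -1764/23)
  (49/9, 5/18)
  (193/17, -2430/17)
  (-153/32, 995/48)
  (-447/34, 384/17)
  (-1601/89, 1641/89)

6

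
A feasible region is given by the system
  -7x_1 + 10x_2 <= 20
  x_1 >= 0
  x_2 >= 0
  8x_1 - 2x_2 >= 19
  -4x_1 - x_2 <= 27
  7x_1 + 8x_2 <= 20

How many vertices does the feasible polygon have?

3

Intersecting each pair of boundary lines and keeping only the points that satisfy every inequality leaves:
  (19/8, 0)
  (20/7, 0)
  (32/13, 9/26)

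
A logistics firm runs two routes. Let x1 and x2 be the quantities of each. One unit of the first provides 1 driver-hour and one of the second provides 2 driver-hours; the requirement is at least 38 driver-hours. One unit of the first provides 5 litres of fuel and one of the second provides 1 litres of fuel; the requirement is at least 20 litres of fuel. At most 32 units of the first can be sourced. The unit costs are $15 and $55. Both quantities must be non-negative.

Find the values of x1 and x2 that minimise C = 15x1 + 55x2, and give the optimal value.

Extreme points and C = 15x1 + 55x2:
  (0, 20) → C = 1100
  (2/9, 170/9) → C = 9380/9
  (32, 3) → C = 645
The feasible region is unbounded (it extends along (0, 1)), but C strictly increases along every unbounded feasible direction, so there is no improving ray and the minimum is attained at a vertex.

The optimum lies where x1 + 2x2 = 38 and x1 = 32.
Solving simultaneously gives x1 = 32, x2 = 3.

x1 = 32, x2 = 3, minimum C = 645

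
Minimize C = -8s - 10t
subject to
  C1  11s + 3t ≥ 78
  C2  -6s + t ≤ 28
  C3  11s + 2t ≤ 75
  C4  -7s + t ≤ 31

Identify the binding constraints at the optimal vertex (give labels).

Corner points and C = -8s - 10t:
  (-6/29, 776/29) → C = -7712/29
  (69/11, 3) → C = -882/11
  (19/23, 758/23) → C = -7732/23

The minimum is at (19/23, 758/23). Substituting into each constraint, equality holds for C2 and C3; the remaining constraints have slack.

C2 and C3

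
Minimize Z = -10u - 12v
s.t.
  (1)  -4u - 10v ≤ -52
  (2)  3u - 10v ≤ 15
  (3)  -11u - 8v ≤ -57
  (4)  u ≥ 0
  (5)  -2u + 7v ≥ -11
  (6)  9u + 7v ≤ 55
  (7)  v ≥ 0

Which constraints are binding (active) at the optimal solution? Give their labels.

(4) and (6)

Feasible corners and Z = -10u - 12v:
  (77/39, 172/39) → Z = -218/3
  (3, 4) → Z = -78
  (0, 57/8) → Z = -171/2
  (0, 55/7) → Z = -660/7

The minimum is at (0, 55/7). Substituting into each constraint, equality holds for (4) and (6); the remaining constraints have slack.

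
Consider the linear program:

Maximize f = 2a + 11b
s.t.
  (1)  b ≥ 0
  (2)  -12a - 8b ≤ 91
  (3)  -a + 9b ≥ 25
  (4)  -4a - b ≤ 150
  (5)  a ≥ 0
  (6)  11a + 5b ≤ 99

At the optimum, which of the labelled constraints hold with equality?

Feasible corners and f = 2a + 11b:
  (0, 25/9) → f = 275/9
  (383/52, 187/52) → f = 2823/52
  (0, 99/5) → f = 1089/5

The maximum is at (0, 99/5). Substituting into each constraint, equality holds for (5) and (6); the remaining constraints have slack.

(5) and (6)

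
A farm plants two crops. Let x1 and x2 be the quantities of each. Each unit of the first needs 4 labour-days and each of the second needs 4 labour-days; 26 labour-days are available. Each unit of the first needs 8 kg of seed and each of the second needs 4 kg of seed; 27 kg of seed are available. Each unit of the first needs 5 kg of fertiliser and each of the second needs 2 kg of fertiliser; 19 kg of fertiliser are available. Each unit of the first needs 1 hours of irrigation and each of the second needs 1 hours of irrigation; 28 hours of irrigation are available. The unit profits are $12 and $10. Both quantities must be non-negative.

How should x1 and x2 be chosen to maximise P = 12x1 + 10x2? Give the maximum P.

Extreme points and P = 12x1 + 10x2:
  (0, 0) → P = 0
  (0, 13/2) → P = 65
  (27/8, 0) → P = 81/2
  (1/4, 25/4) → P = 131/2

x1 = 1/4, x2 = 25/4, maximum P = 131/2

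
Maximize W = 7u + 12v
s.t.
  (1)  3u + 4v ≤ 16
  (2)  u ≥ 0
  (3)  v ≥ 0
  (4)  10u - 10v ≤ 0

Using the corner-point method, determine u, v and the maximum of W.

Feasible corners and W = 7u + 12v:
  (0, 4) → W = 48
  (16/7, 16/7) → W = 304/7
  (0, 0) → W = 0

The optimum lies where 3u + 4v = 16 and u = 0.
Solving simultaneously gives u = 0, v = 4.

u = 0, v = 4, maximum W = 48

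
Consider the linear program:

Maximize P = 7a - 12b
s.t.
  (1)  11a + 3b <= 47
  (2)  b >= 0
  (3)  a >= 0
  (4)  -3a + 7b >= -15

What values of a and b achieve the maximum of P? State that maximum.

Corner points and P = 7a - 12b:
  (47/11, 0) → P = 329/11
  (0, 47/3) → P = -188
  (0, 0) → P = 0

The binding constraints are 11a + 3b = 47 and b = 0.
Solving simultaneously gives a = 47/11, b = 0.

a = 47/11, b = 0, maximum P = 329/11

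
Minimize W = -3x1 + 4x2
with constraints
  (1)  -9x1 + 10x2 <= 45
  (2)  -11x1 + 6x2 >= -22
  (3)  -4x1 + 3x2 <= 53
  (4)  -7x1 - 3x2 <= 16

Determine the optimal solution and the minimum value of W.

Vertices and W = -3x1 + 4x2:
  (35/4, 99/8) → W = 93/4
  (-295/97, 171/97) → W = 1569/97
  (-2/5, -22/5) → W = -82/5

x1 = -2/5, x2 = -22/5, minimum W = -82/5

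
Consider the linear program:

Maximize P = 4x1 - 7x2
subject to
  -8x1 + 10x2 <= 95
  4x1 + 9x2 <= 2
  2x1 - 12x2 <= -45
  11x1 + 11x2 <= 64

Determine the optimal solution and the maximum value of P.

Extreme points and P = 4x1 - 7x2:
  (-835/112, 99/28) → P = -382/7
  (-345/38, 85/38) → P = -1975/38
  (-127/22, 92/33) → P = -1406/33

x1 = -127/22, x2 = 92/33, maximum P = -1406/33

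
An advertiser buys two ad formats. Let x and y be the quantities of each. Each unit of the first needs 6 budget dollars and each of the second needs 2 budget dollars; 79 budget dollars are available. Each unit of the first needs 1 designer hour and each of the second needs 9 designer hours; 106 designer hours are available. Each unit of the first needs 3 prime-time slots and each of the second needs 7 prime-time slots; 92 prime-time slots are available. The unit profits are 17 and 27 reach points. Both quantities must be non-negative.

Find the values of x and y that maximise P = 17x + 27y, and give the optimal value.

x = 41/4, y = 35/4, maximum P = 821/2

Vertices and P = 17x + 27y:
  (0, 0) → P = 0
  (0, 106/9) → P = 318
  (79/6, 0) → P = 1343/6
  (41/4, 35/4) → P = 821/2
  (43/10, 113/10) → P = 1891/5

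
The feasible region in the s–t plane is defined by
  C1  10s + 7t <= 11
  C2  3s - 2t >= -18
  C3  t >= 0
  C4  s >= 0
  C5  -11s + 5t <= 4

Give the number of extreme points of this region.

4

Intersecting each pair of boundary lines and keeping only the points that satisfy every inequality leaves:
  (11/10, 0)
  (27/127, 161/127)
  (0, 0)
  (0, 4/5)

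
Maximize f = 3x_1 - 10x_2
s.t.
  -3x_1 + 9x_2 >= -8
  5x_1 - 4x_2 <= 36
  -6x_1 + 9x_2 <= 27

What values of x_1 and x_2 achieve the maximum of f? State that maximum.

Vertices and f = 3x_1 - 10x_2:
  (292/33, 68/33) → f = 196/33
  (-35/3, -43/9) → f = 115/9
  (144/7, 117/7) → f = -738/7

The optimum lies where -3x_1 + 9x_2 = -8 and -6x_1 + 9x_2 = 27.
Solving simultaneously gives x_1 = -35/3, x_2 = -43/9.

x_1 = -35/3, x_2 = -43/9, maximum f = 115/9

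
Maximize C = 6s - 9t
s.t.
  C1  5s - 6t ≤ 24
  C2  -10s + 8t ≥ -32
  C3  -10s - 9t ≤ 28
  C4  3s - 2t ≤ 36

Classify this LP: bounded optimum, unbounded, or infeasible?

bounded optimum

Vertices and C = 6s - 9t:
  (32/85, -60/17) → C = 2892/85
  (56, 66) → C = -258
The feasible region has finitely many vertices and no improving ray; the maximum is 2892/85 at (32/85, -60/17).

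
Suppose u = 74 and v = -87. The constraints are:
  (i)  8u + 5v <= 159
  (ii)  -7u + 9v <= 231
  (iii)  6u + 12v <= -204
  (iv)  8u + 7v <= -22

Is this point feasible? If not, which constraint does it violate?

Constraint (iv): 8u + 7v = -17, which is not ≤ -22. All other constraints are satisfied.

not feasible — violates (iv)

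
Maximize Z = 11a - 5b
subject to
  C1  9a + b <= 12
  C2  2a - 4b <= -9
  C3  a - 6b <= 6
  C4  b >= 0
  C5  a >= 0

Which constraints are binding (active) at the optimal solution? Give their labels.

Corner points and Z = 11a - 5b:
  (39/38, 105/38) → Z = -48/19
  (0, 12) → Z = -60
  (0, 9/4) → Z = -45/4

The maximum is at (39/38, 105/38). Substituting into each constraint, equality holds for C1 and C2; the remaining constraints have slack.

C1 and C2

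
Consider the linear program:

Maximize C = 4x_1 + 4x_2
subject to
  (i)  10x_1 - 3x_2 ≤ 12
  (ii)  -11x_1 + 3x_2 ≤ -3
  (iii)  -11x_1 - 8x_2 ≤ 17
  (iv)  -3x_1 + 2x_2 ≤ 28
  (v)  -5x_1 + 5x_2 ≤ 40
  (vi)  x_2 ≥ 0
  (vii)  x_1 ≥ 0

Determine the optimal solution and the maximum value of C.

x_1 = 36/7, x_2 = 92/7, maximum C = 512/7

Extreme points and C = 4x_1 + 4x_2:
  (36/7, 92/7) → C = 512/7
  (6/5, 0) → C = 24/5
  (27/8, 91/8) → C = 59
  (3/11, 0) → C = 12/11

At the optimal vertex, 10x_1 - 3x_2 = 12 and -5x_1 + 5x_2 = 40.
Solving simultaneously gives x_1 = 36/7, x_2 = 92/7.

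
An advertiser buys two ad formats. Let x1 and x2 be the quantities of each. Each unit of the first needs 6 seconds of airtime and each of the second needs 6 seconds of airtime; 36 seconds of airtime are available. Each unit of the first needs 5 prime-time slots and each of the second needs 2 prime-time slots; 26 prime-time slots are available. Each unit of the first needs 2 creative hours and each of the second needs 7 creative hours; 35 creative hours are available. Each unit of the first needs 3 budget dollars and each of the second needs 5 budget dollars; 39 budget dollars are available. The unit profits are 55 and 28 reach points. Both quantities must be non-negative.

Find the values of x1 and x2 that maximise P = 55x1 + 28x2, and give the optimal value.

x1 = 14/3, x2 = 4/3, maximum P = 294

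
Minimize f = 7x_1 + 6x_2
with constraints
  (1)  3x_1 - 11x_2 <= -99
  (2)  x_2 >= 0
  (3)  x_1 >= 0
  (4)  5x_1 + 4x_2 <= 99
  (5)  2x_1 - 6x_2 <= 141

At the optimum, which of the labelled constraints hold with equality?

Corner points and f = 7x_1 + 6x_2:
  (0, 9) → f = 54
  (693/67, 792/67) → f = 9603/67
  (0, 99/4) → f = 297/2

The minimum is at (0, 9). Substituting into each constraint, equality holds for (1) and (3); the remaining constraints have slack.

(1) and (3)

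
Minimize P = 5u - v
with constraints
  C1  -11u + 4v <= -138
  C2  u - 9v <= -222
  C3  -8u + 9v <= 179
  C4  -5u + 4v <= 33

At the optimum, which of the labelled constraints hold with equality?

Corner points and P = 5u - v:
  (426/19, 516/19) → P = 1614/19
  (57/2, 351/8) → P = 789/8
  (419/13, 631/13) → P = 1464/13
The feasible region is unbounded (it extends along (9, 8), (9, 1)), but P strictly increases along every unbounded feasible direction, so there is no improving ray and the minimum is attained at a vertex.

The minimum is at (426/19, 516/19). Substituting into each constraint, equality holds for C1 and C2; the remaining constraints have slack.

C1 and C2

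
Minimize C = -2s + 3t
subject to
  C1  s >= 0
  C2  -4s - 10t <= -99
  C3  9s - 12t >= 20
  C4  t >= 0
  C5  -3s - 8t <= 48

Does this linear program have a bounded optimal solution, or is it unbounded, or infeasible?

unbounded

From the feasible point (694/69, 811/138), moving in the direction (1, 0) keeps every constraint satisfied while C decreases without bound.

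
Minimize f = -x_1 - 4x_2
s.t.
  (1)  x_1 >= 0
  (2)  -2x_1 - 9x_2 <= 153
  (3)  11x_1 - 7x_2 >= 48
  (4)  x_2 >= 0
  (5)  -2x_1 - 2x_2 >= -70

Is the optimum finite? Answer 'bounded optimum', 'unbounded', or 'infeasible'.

bounded optimum

Feasible corners and f = -x_1 - 4x_2:
  (48/11, 0) → f = -48/11
  (293/18, 337/18) → f = -547/6
  (35, 0) → f = -35
The feasible region has finitely many vertices and no improving ray; the minimum is -547/6 at (293/18, 337/18).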